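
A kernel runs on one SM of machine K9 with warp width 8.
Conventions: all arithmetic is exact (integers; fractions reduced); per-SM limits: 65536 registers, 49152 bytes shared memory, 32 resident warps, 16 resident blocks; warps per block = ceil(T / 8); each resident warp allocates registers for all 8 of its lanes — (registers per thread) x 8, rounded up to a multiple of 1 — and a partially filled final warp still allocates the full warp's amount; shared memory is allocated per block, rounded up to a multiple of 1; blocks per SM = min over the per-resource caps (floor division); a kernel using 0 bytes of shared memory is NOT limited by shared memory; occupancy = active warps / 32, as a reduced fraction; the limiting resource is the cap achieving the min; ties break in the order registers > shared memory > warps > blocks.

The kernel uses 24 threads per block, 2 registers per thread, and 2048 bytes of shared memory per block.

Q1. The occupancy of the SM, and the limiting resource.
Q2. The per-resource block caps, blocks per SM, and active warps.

Answer: occupancy 15/16, limited by warps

registers: 1365 blocks
shared memory: 24 blocks
warps: 10 blocks
blocks: 16 blocks

Answer: 10 blocks, 30 active warps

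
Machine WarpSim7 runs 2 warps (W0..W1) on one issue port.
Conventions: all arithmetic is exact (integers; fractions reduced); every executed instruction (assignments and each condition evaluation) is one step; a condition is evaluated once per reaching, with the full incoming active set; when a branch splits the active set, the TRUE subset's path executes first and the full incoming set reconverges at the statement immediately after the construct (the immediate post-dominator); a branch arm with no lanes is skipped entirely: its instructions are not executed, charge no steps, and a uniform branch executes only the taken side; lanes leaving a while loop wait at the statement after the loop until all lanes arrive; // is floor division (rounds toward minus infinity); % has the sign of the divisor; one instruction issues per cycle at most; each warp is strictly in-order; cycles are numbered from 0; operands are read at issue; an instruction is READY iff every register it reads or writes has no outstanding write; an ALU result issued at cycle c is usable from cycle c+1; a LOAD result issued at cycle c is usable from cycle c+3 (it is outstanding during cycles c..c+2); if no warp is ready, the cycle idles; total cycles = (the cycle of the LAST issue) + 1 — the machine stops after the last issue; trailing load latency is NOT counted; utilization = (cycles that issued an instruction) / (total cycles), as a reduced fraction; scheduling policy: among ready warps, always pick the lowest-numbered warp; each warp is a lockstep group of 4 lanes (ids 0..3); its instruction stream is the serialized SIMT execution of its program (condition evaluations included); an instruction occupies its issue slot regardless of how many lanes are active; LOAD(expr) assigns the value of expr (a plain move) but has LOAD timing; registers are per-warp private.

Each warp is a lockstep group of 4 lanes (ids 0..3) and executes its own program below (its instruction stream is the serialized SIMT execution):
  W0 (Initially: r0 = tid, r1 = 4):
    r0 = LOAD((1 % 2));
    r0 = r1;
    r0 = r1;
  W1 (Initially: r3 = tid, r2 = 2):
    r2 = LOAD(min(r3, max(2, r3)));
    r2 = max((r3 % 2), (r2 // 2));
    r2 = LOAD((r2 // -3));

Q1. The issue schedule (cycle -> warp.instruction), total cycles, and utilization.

cycle 0: W0.I0
cycle 1: W1.I0
cycle 2: idle
cycle 3: W0.I1
cycle 4: W0.I2
cycle 5: W1.I1
cycle 6: W1.I2

Answer: 7 cycles, utilization 6/7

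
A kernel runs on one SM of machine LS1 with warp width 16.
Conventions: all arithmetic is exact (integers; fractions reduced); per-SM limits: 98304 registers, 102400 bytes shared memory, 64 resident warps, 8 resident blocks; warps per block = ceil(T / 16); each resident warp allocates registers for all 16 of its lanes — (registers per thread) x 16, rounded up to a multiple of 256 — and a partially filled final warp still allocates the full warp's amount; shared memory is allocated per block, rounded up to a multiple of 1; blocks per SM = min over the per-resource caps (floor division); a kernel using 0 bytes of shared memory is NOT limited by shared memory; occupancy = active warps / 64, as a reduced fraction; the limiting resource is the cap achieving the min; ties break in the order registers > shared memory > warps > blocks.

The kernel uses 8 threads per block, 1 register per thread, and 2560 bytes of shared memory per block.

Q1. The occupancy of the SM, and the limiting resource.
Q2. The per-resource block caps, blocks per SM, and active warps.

Answer: occupancy 1/8, limited by blocks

registers: 384 blocks
shared memory: 40 blocks
warps: 64 blocks
blocks: 8 blocks

Answer: 8 blocks, 8 active warps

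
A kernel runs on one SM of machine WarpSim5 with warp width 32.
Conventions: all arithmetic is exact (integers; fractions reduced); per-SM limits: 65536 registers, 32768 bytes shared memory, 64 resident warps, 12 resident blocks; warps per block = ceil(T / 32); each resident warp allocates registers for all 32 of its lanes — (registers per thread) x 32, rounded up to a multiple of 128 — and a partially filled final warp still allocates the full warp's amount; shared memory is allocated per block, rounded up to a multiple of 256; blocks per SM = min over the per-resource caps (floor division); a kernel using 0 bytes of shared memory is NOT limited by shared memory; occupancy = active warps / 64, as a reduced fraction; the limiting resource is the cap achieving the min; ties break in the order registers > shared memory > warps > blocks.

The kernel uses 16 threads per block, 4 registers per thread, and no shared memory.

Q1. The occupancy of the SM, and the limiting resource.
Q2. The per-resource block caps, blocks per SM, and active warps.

Answer: occupancy 3/16, limited by blocks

registers: 512 blocks
shared memory: no limit (kernel uses none)
warps: 64 blocks
blocks: 12 blocks

Answer: 12 blocks, 12 active warps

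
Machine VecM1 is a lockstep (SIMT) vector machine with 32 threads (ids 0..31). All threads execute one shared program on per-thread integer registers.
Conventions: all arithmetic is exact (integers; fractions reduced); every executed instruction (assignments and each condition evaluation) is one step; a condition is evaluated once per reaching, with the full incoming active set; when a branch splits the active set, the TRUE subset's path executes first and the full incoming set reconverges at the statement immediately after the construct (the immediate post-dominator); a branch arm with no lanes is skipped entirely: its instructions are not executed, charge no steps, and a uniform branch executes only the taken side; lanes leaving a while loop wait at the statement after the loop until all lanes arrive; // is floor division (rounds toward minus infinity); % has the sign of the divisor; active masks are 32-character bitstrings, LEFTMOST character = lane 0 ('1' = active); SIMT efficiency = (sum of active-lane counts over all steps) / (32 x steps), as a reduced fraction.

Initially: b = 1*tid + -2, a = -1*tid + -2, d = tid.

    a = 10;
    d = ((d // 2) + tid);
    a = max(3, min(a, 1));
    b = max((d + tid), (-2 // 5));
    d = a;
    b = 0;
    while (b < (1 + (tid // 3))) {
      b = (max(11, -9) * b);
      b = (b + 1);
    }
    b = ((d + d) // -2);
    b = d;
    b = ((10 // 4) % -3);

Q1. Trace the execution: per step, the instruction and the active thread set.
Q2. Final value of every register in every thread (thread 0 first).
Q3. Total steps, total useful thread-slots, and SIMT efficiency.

step 0: a <- 10                      11111111111111111111111111111111
step 1: d <- ((d // 2) + tid)        11111111111111111111111111111111
step 2: a <- max(3, min(a, 1))       11111111111111111111111111111111
step 3: b <- max((d + tid), (-2 // 5)) 11111111111111111111111111111111
step 4: d <- a                       11111111111111111111111111111111
step 5: b <- 0                       11111111111111111111111111111111
step 6: eval (b < (1 + (tid // 3)))  11111111111111111111111111111111
step 7: b <- (max(11, -9) * b)       11111111111111111111111111111111
step 8: b <- (b + 1)                 11111111111111111111111111111111
step 9: eval (b < (1 + (tid // 3)))  11111111111111111111111111111111
step 10: b <- (max(11, -9) * b)       00011111111111111111111111111111
step 11: b <- (b + 1)                 00011111111111111111111111111111
step 12: eval (b < (1 + (tid // 3)))  00011111111111111111111111111111
step 13: b <- ((d + d) // -2)         11111111111111111111111111111111
step 14: b <- d                       11111111111111111111111111111111
step 15: b <- ((10 // 4) % -3)        11111111111111111111111111111111

Answer: 16 steps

b: -1,-1,-1,-1,-1,-1,-1,-1,-1,-1,-1,-1,-1,-1,-1,-1,-1,-1,-1,-1,-1,-1,-1,-1,-1,-1,-1,-1,-1,-1,-1,-1
a: 3,3,3,3,3,3,3,3,3,3,3,3,3,3,3,3,3,3,3,3,3,3,3,3,3,3,3,3,3,3,3,3
d: 3,3,3,3,3,3,3,3,3,3,3,3,3,3,3,3,3,3,3,3,3,3,3,3,3,3,3,3,3,3,3,3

steps = 16; useful = 503; efficiency = 503/512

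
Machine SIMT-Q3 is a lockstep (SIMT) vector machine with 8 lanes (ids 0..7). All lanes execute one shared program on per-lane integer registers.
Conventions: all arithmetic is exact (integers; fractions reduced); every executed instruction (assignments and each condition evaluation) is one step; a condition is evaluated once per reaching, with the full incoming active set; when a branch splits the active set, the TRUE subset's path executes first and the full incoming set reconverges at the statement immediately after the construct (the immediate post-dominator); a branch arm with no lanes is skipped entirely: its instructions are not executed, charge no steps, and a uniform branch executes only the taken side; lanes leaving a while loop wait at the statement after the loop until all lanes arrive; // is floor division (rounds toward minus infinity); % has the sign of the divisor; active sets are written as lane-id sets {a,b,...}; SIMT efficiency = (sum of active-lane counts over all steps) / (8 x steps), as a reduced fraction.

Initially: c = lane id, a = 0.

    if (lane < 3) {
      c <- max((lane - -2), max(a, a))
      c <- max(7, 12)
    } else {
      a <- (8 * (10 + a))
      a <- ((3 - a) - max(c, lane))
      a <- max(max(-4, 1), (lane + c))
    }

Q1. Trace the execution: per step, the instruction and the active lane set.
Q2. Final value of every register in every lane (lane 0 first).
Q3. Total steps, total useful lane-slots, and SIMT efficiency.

step 0: eval (lane < 3)              {0,1,2,3,4,5,6,7}
step 1: c <- max((lane - -2), max(a, a)) {0,1,2}
step 2: c <- max(7, 12)              {0,1,2}
step 3: a <- (8 * (10 + a))          {3,4,5,6,7}
step 4: a <- ((3 - a) - max(c, lane)) {3,4,5,6,7}
step 5: a <- max(max(-4, 1), (lane + c)) {3,4,5,6,7}

Answer: 6 steps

c: 12,12,12,3,4,5,6,7
a: 0,0,0,6,8,10,12,14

steps = 6; useful = 29; efficiency = 29/48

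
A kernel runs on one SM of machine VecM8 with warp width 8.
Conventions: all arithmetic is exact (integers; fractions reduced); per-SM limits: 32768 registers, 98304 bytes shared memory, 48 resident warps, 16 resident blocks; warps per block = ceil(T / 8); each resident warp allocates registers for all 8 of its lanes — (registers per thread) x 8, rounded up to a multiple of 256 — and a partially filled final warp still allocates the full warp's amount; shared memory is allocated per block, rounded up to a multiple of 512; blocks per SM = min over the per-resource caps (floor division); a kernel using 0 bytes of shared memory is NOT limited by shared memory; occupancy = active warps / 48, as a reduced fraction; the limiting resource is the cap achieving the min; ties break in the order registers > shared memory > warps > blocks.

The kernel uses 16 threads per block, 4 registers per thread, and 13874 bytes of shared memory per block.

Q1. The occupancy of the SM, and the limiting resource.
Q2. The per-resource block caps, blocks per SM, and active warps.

Answer: occupancy 1/4, limited by shared memory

registers: 64 blocks
shared memory: 6 blocks
warps: 24 blocks
blocks: 16 blocks

Answer: 6 blocks, 12 active warps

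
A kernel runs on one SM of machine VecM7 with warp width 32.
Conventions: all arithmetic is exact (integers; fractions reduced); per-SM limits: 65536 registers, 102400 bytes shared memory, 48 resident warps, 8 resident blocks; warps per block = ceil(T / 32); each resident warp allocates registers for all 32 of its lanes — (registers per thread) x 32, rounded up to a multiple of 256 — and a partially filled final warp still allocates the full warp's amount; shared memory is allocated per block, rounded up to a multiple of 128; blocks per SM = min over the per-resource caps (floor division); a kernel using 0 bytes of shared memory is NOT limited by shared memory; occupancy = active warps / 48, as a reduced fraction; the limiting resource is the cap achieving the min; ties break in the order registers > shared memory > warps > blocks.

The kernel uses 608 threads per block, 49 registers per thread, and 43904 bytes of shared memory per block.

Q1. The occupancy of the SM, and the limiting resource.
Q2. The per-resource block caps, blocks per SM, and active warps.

Answer: occupancy 19/48, limited by registers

registers: 1 block
shared memory: 2 blocks
warps: 2 blocks
blocks: 8 blocks

Answer: 1 block, 19 active warps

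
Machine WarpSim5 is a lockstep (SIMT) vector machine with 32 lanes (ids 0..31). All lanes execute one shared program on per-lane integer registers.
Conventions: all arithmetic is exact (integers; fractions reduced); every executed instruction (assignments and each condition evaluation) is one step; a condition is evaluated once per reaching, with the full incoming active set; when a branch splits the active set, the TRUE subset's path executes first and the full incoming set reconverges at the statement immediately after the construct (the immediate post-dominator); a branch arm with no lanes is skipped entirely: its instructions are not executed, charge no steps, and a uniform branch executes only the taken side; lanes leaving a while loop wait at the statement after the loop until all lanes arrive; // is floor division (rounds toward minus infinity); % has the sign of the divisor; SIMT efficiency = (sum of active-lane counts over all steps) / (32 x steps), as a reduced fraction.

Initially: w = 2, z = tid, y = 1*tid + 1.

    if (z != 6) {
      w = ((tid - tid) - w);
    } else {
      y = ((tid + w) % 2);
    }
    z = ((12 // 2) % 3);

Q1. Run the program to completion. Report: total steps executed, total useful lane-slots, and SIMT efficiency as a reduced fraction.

Answer: 4 steps, 96 useful, 3/4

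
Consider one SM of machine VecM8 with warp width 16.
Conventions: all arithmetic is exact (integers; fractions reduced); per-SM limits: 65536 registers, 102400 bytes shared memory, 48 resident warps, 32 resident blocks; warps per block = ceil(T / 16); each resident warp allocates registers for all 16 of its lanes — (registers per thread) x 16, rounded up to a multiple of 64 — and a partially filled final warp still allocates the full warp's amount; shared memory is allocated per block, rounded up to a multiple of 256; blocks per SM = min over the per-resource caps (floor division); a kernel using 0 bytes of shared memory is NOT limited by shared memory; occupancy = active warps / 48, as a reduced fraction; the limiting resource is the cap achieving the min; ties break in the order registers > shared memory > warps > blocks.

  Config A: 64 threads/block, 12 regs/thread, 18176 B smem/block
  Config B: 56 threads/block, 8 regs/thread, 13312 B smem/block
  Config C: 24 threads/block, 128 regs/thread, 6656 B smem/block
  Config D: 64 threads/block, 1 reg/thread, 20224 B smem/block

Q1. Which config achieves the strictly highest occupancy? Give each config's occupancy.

occupancies: A 5/12, B 7/12, C 5/8, D 5/12

Answer: C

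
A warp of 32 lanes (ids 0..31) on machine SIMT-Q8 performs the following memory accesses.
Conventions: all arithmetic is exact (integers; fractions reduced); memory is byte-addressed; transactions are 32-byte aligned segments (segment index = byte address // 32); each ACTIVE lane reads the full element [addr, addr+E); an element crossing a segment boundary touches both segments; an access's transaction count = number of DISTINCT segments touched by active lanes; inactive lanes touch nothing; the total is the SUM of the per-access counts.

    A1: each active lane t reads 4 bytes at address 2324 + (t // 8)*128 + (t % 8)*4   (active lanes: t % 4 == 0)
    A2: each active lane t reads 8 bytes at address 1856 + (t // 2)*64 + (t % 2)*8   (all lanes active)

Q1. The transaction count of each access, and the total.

A1: 8 transactions
A2: 16 transactions

Answer: 8,16; total 24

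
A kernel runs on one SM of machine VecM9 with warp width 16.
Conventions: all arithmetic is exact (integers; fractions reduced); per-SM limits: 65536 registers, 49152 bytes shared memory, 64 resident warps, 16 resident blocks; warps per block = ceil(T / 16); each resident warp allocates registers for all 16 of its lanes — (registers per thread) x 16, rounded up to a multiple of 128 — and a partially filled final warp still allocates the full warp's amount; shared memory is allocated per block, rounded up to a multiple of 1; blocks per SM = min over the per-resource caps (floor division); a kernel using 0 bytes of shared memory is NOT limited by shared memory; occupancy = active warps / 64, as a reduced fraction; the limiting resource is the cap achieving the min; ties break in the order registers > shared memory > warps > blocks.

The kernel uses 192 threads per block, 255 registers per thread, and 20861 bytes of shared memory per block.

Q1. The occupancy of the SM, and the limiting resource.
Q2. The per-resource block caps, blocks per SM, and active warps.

Answer: occupancy 3/16, limited by registers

registers: 1 block
shared memory: 2 blocks
warps: 5 blocks
blocks: 16 blocks

Answer: 1 block, 12 active warps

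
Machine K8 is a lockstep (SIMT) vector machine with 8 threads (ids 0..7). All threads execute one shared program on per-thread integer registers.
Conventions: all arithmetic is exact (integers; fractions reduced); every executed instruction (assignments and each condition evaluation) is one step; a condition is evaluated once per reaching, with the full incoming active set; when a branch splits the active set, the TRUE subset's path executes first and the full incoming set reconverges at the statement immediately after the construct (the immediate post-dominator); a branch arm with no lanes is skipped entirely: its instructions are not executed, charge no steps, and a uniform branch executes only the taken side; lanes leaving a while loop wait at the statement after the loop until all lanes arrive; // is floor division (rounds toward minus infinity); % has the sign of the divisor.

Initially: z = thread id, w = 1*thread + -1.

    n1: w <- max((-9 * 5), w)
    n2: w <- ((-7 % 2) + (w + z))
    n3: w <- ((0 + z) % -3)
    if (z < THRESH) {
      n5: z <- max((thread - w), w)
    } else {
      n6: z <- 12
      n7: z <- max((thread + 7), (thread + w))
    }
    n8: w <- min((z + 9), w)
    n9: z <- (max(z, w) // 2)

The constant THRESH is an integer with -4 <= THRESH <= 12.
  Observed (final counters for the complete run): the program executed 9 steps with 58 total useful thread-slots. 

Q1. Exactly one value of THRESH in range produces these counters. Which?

Answer: THRESH = 6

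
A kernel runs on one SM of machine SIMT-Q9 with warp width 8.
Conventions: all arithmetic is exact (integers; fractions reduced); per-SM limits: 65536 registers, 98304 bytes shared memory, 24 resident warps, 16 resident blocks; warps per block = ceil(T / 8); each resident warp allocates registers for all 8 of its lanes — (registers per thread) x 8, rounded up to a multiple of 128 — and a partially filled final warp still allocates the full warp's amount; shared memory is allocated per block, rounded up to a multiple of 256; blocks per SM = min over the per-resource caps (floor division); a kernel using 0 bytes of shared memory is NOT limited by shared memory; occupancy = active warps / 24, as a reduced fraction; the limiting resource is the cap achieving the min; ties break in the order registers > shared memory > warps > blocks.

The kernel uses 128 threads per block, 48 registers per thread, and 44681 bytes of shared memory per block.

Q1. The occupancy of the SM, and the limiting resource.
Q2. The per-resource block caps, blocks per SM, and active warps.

Answer: occupancy 2/3, limited by warps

registers: 10 blocks
shared memory: 2 blocks
warps: 1 block
blocks: 16 blocks

Answer: 1 block, 16 active warps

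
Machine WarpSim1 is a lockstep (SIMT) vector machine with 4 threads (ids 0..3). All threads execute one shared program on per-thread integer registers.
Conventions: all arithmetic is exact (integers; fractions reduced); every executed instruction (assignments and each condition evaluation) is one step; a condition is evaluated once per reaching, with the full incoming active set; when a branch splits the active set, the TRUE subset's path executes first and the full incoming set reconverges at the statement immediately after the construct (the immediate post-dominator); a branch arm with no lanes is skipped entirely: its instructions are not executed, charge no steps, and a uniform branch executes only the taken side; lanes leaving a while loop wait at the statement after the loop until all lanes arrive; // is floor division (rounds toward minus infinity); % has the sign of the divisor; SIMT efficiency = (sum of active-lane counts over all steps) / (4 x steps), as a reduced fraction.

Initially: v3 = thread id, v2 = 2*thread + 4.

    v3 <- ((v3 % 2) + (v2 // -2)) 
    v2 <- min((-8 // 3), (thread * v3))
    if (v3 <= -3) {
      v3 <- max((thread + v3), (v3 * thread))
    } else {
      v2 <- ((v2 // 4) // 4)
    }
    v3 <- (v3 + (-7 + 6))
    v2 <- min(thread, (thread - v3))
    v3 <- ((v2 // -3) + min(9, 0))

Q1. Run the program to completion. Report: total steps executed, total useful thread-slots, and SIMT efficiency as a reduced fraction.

Answer: 8 steps, 28 useful, 7/8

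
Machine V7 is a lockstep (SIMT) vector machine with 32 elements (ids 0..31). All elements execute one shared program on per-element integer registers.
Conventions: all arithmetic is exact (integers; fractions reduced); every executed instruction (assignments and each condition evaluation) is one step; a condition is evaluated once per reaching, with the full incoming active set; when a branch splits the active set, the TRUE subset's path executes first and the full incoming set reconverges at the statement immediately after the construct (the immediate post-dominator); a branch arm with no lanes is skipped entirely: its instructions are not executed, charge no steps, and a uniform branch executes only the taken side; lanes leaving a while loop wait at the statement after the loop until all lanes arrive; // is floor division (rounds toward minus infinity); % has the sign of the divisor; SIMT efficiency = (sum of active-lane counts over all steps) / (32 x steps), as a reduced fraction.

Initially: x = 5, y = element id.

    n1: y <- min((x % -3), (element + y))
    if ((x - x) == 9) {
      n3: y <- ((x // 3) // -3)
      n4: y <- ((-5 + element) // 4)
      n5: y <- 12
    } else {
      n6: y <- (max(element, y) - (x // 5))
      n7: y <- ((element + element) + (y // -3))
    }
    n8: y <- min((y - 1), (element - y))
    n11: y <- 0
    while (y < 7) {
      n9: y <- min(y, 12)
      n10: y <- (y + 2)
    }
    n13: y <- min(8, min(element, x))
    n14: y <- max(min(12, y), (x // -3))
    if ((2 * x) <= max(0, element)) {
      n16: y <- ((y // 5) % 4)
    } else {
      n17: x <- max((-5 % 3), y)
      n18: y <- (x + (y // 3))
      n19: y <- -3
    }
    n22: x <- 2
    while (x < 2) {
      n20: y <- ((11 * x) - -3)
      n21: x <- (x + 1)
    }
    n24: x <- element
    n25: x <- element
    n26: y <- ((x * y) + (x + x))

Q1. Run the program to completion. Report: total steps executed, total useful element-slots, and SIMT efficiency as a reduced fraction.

Answer: 31 steps, 916 useful, 229/248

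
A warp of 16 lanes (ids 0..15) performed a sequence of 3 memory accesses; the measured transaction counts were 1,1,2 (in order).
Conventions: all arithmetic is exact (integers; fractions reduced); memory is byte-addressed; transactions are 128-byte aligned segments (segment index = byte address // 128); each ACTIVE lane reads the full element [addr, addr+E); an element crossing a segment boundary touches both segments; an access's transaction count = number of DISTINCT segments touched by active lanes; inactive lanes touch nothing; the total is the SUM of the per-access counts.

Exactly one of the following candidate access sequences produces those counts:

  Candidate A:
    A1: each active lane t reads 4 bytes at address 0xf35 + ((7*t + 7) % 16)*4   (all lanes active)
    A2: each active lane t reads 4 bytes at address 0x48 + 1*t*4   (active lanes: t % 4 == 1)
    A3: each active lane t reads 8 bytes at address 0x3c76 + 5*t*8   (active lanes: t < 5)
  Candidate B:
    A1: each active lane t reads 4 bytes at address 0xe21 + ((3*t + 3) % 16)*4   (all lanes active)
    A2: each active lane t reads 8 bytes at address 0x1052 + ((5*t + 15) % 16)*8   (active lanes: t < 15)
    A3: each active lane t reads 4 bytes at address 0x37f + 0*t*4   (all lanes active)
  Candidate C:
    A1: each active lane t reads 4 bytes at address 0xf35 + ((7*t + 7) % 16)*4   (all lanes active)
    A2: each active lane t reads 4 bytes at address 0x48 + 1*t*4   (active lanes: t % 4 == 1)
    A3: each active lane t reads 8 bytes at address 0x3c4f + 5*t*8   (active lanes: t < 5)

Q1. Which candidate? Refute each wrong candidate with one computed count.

A: A3 gives 3 transactions, not 2
B: A2 gives 2 transactions, not 1
C: all counts match (1,1,2)

Answer: C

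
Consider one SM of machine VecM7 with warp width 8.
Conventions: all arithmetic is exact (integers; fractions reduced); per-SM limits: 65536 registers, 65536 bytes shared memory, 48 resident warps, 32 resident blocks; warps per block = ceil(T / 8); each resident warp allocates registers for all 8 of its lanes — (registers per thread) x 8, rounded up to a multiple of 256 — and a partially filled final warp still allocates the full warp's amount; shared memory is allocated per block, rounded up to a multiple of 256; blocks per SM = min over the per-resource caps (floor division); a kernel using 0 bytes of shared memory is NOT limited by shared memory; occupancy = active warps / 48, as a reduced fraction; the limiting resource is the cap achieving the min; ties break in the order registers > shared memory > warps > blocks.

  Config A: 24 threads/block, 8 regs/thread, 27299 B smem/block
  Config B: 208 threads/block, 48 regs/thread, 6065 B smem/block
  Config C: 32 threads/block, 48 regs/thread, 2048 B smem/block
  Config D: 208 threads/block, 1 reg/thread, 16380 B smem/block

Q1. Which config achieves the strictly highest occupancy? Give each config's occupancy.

occupancies: A 1/8, B 13/24, C 1, D 13/24

Answer: C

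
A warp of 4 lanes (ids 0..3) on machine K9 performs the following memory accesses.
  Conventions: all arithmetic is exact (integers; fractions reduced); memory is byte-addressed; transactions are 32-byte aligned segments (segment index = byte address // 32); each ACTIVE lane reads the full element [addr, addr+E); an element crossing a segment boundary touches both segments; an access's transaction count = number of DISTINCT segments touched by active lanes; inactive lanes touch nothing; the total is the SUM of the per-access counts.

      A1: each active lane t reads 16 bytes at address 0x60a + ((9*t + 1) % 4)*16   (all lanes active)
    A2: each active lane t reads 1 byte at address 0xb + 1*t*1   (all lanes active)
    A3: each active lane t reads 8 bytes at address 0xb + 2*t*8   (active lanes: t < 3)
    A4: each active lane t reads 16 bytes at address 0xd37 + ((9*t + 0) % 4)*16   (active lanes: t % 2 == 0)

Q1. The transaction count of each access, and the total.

A1: 3 transactions
A2: 1 transaction
A3: 2 transactions
A4: 3 transactions

Answer: 3,1,2,3; total 9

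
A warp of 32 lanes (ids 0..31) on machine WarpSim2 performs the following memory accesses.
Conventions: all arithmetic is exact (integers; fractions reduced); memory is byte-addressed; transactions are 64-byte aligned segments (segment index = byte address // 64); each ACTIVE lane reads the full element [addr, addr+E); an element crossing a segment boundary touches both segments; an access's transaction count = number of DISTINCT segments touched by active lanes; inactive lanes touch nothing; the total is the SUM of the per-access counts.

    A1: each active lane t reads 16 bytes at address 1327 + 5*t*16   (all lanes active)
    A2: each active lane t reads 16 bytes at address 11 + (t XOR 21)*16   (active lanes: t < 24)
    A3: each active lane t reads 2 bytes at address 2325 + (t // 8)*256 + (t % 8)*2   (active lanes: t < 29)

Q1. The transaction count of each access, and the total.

A1: 40 transactions
A2: 8 transactions
A3: 4 transactions

Answer: 40,8,4; total 52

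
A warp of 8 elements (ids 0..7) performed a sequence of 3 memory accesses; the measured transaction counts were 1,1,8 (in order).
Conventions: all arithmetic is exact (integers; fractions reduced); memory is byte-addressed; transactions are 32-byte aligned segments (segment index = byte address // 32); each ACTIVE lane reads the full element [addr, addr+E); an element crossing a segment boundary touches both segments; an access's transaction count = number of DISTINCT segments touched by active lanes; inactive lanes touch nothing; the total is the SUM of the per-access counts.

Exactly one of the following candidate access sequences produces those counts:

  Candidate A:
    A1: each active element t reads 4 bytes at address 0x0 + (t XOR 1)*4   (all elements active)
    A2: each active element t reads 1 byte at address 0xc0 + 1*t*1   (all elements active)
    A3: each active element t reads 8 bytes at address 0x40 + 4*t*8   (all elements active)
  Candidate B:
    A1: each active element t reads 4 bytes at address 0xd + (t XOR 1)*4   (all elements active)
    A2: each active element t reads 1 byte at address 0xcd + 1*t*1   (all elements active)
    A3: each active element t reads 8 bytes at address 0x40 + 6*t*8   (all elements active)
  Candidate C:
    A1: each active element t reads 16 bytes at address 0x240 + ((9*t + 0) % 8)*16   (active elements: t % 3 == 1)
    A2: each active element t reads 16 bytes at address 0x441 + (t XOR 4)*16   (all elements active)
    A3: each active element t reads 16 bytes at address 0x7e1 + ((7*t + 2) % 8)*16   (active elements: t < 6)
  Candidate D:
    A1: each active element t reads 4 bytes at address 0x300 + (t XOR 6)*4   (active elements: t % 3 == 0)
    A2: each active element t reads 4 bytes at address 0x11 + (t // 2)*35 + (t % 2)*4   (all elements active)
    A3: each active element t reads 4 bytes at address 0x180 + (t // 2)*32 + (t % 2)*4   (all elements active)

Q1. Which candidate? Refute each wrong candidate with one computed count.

B: A1 gives 2 transactions, not 1
C: A1 gives 3 transactions, not 1
D: A2 gives 5 transactions, not 1
A: all counts match (1,1,8)

Answer: A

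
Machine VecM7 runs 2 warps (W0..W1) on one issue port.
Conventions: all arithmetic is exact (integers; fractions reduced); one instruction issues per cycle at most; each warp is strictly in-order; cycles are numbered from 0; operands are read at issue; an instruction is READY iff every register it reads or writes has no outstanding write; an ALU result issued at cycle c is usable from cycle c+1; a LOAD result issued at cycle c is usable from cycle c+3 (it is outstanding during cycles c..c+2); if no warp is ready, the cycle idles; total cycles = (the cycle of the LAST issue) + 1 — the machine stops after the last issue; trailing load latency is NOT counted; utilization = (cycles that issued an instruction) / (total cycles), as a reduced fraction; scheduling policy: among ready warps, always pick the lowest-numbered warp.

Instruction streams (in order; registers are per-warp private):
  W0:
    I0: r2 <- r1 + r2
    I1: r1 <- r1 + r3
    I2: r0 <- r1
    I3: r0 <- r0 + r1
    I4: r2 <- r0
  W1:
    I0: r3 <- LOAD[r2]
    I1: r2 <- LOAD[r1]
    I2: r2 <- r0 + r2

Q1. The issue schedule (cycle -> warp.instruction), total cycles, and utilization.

cycle 0: W0.I0
cycle 1: W0.I1
cycle 2: W0.I2
cycle 3: W0.I3
cycle 4: W0.I4
cycle 5: W1.I0
cycle 6: W1.I1
cycle 7: idle
cycle 8: idle
cycle 9: W1.I2

Answer: 10 cycles, utilization 4/5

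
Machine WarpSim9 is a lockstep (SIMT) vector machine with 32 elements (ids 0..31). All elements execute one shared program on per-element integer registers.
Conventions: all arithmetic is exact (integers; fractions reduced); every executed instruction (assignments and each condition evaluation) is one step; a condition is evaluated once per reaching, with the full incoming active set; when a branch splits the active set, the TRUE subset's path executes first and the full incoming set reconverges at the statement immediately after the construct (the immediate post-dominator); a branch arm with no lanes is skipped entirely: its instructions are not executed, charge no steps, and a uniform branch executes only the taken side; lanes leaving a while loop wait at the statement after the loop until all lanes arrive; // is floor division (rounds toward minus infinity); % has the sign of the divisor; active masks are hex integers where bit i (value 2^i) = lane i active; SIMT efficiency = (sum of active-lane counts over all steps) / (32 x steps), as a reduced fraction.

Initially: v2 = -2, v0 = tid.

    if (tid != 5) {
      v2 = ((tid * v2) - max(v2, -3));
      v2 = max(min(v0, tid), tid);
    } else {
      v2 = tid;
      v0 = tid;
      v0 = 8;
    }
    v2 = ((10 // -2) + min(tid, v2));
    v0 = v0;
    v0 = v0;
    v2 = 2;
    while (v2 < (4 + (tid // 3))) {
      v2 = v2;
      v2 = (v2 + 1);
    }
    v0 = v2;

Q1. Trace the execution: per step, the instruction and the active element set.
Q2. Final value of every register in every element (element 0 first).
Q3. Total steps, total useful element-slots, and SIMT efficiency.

step 0: eval (tid != 5)              0xffffffff
step 1: v2 <- ((tid * v2) - max(v2, -3)) 0xffffffdf
step 2: v2 <- max(min(v0, tid), tid) 0xffffffdf
step 3: v2 <- tid                    0x00000020
step 4: v0 <- tid                    0x00000020
step 5: v0 <- 8                      0x00000020
step 6: v2 <- ((10 // -2) + min(tid, v2)) 0xffffffff
step 7: v0 <- v0                     0xffffffff
step 8: v0 <- v0                     0xffffffff
step 9: v2 <- 2                      0xffffffff
step 10: eval (v2 < (4 + (tid // 3))) 0xffffffff
step 11: v2 <- v2                     0xffffffff
step 12: v2 <- (v2 + 1)               0xffffffff
step 13: eval (v2 < (4 + (tid // 3))) 0xffffffff
step 14: v2 <- v2                     0xffffffff
step 15: v2 <- (v2 + 1)               0xffffffff
step 16: eval (v2 < (4 + (tid // 3))) 0xffffffff
step 17: v2 <- v2                     0xfffffff8
step 18: v2 <- (v2 + 1)               0xfffffff8
step 19: eval (v2 < (4 + (tid // 3))) 0xfffffff8
step 20: v2 <- v2                     0xffffffc0
step 21: v2 <- (v2 + 1)               0xffffffc0
step 22: eval (v2 < (4 + (tid // 3))) 0xffffffc0
step 23: v2 <- v2                     0xfffffe00
step 24: v2 <- (v2 + 1)               0xfffffe00
step 25: eval (v2 < (4 + (tid // 3))) 0xfffffe00
step 26: v2 <- v2                     0xfffff000
step 27: v2 <- (v2 + 1)               0xfffff000
step 28: eval (v2 < (4 + (tid // 3))) 0xfffff000
step 29: v2 <- v2                     0xffff8000
step 30: v2 <- (v2 + 1)               0xffff8000
step 31: eval (v2 < (4 + (tid // 3))) 0xffff8000
step 32: v2 <- v2                     0xfffc0000
step 33: v2 <- (v2 + 1)               0xfffc0000
step 34: eval (v2 < (4 + (tid // 3))) 0xfffc0000
step 35: v2 <- v2                     0xffe00000
step 36: v2 <- (v2 + 1)               0xffe00000
step 37: eval (v2 < (4 + (tid // 3))) 0xffe00000
step 38: v2 <- v2                     0xff000000
step 39: v2 <- (v2 + 1)               0xff000000
step 40: eval (v2 < (4 + (tid // 3))) 0xff000000
step 41: v2 <- v2                     0xf8000000
step 42: v2 <- (v2 + 1)               0xf8000000
step 43: eval (v2 < (4 + (tid // 3))) 0xf8000000
step 44: v2 <- v2                     0xc0000000
step 45: v2 <- (v2 + 1)               0xc0000000
step 46: eval (v2 < (4 + (tid // 3))) 0xc0000000
step 47: v0 <- v2                     0xffffffff

Answer: 48 steps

v2: 4,4,4,5,5,5,6,6,6,7,7,7,8,8,8,9,9,9,10,10,10,11,11,11,12,12,12,13,13,13,14,14
v0: 4,4,4,5,5,5,6,6,6,7,7,7,8,8,8,9,9,9,10,10,10,11,11,11,12,12,12,13,13,13,14,14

steps = 48; useful = 946; efficiency = 946/1536 = 473/768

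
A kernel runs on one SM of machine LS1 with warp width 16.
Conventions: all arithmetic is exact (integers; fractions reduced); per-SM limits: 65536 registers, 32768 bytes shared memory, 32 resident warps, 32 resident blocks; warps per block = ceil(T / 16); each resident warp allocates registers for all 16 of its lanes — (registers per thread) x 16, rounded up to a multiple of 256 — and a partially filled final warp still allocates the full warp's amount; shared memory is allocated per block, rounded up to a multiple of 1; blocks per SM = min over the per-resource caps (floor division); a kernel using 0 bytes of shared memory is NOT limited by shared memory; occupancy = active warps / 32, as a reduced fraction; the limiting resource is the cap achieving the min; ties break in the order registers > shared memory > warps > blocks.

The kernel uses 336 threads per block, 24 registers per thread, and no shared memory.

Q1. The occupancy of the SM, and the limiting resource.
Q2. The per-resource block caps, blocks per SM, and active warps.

Answer: occupancy 21/32, limited by warps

registers: 6 blocks
shared memory: no limit (kernel uses none)
warps: 1 block
blocks: 32 blocks

Answer: 1 block, 21 active warps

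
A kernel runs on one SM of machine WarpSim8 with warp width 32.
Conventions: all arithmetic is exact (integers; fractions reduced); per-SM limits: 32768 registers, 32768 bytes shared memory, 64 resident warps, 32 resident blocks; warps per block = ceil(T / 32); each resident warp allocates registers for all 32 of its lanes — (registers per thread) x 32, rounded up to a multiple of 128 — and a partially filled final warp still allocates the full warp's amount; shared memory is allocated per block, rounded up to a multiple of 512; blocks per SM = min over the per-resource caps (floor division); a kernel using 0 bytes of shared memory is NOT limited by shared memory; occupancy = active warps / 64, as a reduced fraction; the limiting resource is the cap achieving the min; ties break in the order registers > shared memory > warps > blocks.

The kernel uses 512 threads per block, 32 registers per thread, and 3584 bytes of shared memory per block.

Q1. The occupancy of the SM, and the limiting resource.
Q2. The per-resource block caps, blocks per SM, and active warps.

Answer: occupancy 1/2, limited by registers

registers: 2 blocks
shared memory: 9 blocks
warps: 4 blocks
blocks: 32 blocks

Answer: 2 blocks, 32 active warps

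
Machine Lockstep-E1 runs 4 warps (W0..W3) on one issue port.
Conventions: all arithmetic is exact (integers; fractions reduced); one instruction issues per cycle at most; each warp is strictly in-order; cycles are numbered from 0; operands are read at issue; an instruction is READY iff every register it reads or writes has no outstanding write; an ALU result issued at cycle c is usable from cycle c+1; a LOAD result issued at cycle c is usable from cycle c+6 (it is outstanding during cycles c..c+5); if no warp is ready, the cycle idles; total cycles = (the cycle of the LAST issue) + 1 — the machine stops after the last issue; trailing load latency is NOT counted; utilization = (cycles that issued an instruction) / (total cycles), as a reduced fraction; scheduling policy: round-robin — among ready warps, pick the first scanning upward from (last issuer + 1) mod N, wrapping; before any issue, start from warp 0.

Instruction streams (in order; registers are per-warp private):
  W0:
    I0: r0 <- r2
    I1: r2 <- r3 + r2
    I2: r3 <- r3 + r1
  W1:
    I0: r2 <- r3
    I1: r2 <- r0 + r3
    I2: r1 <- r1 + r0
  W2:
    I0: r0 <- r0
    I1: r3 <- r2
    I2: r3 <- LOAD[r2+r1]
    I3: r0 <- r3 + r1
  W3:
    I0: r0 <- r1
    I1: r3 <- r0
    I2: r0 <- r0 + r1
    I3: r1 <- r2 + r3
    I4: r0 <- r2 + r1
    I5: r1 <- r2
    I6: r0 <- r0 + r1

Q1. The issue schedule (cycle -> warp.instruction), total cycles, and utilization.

cycle 0: W0.I0
cycle 1: W1.I0
cycle 2: W2.I0
cycle 3: W3.I0
cycle 4: W0.I1
cycle 5: W1.I1
cycle 6: W2.I1
cycle 7: W3.I1
cycle 8: W0.I2
cycle 9: W1.I2
cycle 10: W2.I2
cycle 11: W3.I2
cycle 12: W3.I3
cycle 13: W3.I4
cycle 14: W3.I5
cycle 15: W3.I6
cycle 16: W2.I3

Answer: 17 cycles, utilization 1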